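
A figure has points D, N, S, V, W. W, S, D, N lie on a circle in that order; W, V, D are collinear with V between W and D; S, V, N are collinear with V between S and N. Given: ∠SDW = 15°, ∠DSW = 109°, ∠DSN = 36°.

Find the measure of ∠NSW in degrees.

1. ∠DWS = 56°  [△WSD]
2. ∠DVS = 129°  [△SVD]
3. ∠SVW = 51°  [linear pair at V on WD]
4. ∠NSW = 73°  [△WVS]

∠NSW = 73°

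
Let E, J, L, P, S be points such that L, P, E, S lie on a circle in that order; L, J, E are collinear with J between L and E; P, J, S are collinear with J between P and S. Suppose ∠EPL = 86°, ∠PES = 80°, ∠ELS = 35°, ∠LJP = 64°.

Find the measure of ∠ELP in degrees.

∠ELP = 65°

1. ∠EPS = 35°  [same arc ES]
2. ∠ESP = 65°  [△PES]
3. ∠ELP = 65°  [same arc PE]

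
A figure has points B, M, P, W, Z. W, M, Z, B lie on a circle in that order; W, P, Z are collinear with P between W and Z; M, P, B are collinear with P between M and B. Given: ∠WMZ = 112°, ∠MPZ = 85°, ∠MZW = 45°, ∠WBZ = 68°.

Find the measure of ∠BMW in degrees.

1. ∠MWZ = 23°  [△WMZ]
2. ∠MPW = 95°  [linear pair at P on WZ]
3. ∠BMW = 62°  [△WPM]

∠BMW = 62°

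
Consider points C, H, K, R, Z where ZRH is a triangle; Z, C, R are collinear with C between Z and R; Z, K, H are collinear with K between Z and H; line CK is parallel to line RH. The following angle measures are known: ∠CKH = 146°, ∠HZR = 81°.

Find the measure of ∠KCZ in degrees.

∠KCZ = 65°

1. ∠CKZ = 34°  [linear pair at K on ZH]
2. ∠CZK = 81°  [C on ZR, K on ZH]
3. ∠KCZ = 65°  [△ZCK]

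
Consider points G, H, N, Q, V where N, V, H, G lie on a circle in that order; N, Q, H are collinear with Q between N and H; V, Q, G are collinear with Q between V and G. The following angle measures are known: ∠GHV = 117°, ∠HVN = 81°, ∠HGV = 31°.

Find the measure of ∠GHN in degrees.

∠GHN = 49°

1. ∠GVH = 32°  [△VHG]
2. ∠HGN = 99°  [cyclic NVHG, opposite ∠V+∠G]
3. ∠GNH = 32°  [same arc HG]
4. ∠GHN = 49°  [△NHG]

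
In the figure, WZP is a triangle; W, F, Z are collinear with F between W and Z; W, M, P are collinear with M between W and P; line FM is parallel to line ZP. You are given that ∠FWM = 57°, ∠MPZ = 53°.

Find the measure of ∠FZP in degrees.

∠FZP = 70°

1. ∠PWZ = 57°  [F on WZ, M on WP]
2. ∠WPZ = 53°  [M on ray PW]
3. ∠PZW = 70°  [△WZP]
4. ∠FZP = 70°  [F on ray ZW]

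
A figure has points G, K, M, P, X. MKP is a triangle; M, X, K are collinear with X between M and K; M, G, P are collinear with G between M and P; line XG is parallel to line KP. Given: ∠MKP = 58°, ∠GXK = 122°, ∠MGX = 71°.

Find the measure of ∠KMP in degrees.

∠KMP = 51°

1. ∠GXM = 58°  [XG∥KP, corresponding at X]
2. ∠GMX = 51°  [△MXG]
3. ∠KMP = 51°  [X on MK, G on MP]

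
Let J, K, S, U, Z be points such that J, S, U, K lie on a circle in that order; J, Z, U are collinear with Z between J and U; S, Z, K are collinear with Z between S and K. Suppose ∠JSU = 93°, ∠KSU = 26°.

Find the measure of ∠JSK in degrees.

∠JSK = 67°

1. ∠JKU = 87°  [cyclic JSUK, opposite ∠S+∠K]
2. ∠KJU = 26°  [same arc UK]
3. ∠JUK = 67°  [△JUK]
4. ∠JSK = 67°  [same arc JK]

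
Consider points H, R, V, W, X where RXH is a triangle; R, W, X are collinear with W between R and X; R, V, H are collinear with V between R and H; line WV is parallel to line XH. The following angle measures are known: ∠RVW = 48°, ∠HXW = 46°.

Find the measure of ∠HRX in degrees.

∠HRX = 86°

1. ∠RHX = 48°  [WV∥XH, corresponding at V]
2. ∠HXR = 46°  [W on ray XR]
3. ∠HRX = 86°  [△RXH]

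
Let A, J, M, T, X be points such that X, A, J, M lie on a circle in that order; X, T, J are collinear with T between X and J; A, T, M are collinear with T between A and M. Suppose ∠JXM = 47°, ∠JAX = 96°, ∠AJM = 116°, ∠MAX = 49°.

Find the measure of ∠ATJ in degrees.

∠ATJ = 66°

1. ∠JAM = 47°  [same arc JM]
2. ∠AXM = 64°  [cyclic XAJM, opposite ∠X+∠J]
3. ∠AMX = 67°  [△XAM]
4. ∠AJX = 67°  [same arc XA]
5. ∠ATJ = 66°  [△ATJ]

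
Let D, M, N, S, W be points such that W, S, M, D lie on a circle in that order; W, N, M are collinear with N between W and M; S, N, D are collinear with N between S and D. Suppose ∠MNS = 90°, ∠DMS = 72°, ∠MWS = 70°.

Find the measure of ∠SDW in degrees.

1. ∠SNW = 90°  [linear pair at N on WM]
2. ∠DWS = 108°  [cyclic WSMD, opposite ∠W+∠M]
3. ∠DSW = 20°  [△WNS]
4. ∠SDW = 52°  [△WSD]

∠SDW = 52°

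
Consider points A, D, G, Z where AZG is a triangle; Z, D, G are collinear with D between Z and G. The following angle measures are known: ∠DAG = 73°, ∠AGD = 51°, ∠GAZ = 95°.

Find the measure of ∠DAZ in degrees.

∠DAZ = 22°

1. ∠ADG = 56°  [△ADG]
2. ∠AGZ = 51°  [D on ray GZ]
3. ∠AZG = 34°  [△AZG]
4. ∠ADZ = 124°  [linear pair at D on ZG]
5. ∠AZD = 34°  [D on ray ZG]
6. ∠DAZ = 22°  [△AZD]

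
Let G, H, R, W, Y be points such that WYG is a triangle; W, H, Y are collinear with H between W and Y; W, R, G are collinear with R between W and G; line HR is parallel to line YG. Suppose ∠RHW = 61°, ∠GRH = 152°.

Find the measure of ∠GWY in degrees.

1. ∠HRW = 28°  [linear pair at R on WG]
2. ∠HWR = 91°  [△WHR]
3. ∠GWY = 91°  [H on WY, R on WG]

∠GWY = 91°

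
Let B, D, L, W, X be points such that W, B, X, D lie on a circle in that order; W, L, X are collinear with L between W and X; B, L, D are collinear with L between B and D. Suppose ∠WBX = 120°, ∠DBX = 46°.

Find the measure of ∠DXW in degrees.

1. ∠WDX = 60°  [cyclic WBXD, opposite ∠B+∠D]
2. ∠DWX = 46°  [same arc XD]
3. ∠DXW = 74°  [△WXD]

∠DXW = 74°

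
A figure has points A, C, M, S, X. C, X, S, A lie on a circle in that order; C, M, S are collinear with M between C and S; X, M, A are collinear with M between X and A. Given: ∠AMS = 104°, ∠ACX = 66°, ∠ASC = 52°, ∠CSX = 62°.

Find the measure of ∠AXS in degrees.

∠AXS = 42°

1. ∠SAX = 24°  [△SMA]
2. ∠ASX = 114°  [cyclic CXSA, opposite ∠C+∠S]
3. ∠AXS = 42°  [△XSA]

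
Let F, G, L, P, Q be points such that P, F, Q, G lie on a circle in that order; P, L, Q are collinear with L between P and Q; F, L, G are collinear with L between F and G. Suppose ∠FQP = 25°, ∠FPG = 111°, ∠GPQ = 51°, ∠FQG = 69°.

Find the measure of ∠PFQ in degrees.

∠PFQ = 95°

1. ∠GFQ = 51°  [same arc QG]
2. ∠FGQ = 60°  [△FQG]
3. ∠FPQ = 60°  [same arc FQ]
4. ∠PFQ = 95°  [△PFQ]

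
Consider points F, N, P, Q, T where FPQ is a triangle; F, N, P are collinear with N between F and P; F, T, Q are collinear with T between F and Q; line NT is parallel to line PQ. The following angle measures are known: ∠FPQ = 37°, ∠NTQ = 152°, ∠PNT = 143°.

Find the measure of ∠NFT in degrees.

1. ∠FNT = 37°  [NT∥PQ, corresponding at N]
2. ∠FTN = 28°  [linear pair at T on FQ]
3. ∠NFT = 115°  [△FNT]

∠NFT = 115°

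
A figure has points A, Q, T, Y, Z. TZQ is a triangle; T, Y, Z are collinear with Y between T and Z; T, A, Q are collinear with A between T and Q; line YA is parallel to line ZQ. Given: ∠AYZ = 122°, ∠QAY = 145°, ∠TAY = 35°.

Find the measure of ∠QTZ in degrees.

1. ∠AYT = 58°  [linear pair at Y on TZ]
2. ∠ATY = 87°  [△TYA]
3. ∠QTZ = 87°  [Y on TZ, A on TQ]

∠QTZ = 87°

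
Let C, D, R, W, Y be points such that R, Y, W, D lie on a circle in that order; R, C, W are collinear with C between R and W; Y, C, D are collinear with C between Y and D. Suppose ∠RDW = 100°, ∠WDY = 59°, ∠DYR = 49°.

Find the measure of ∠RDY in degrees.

1. ∠RYW = 80°  [cyclic RYWD, opposite ∠Y+∠D]
2. ∠WRY = 59°  [same arc YW]
3. ∠RWY = 41°  [△RYW]
4. ∠RDY = 41°  [same arc RY]

∠RDY = 41°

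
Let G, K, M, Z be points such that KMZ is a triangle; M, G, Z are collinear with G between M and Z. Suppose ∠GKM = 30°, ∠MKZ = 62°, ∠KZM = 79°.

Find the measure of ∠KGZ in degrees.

∠KGZ = 69°

1. ∠KMZ = 39°  [△KMZ]
2. ∠GMK = 39°  [G on ray MZ]
3. ∠KGM = 111°  [△KMG]
4. ∠KGZ = 69°  [linear pair at G on MZ]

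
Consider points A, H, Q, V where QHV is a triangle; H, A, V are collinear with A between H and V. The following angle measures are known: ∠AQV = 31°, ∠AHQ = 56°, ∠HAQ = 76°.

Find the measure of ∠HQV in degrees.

1. ∠QHV = 56°  [A on ray HV]
2. ∠QAV = 104°  [linear pair at A on HV]
3. ∠AVQ = 45°  [△QAV]
4. ∠HVQ = 45°  [A on ray VH]
5. ∠HQV = 79°  [△QHV]

∠HQV = 79°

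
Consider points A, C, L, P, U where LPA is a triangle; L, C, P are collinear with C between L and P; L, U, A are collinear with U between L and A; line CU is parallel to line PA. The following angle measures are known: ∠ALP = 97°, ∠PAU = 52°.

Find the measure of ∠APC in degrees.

∠APC = 31°

1. ∠LAP = 52°  [U on ray AL]
2. ∠APL = 31°  [△LPA]
3. ∠APC = 31°  [C on ray PL]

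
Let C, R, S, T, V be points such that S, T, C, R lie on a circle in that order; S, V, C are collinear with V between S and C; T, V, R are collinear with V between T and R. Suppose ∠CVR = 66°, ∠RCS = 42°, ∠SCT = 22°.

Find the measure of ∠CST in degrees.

1. ∠SVT = 66°  [vertical angles at V]
2. ∠RTS = 42°  [same arc SR]
3. ∠CST = 72°  [△SVT]

∠CST = 72°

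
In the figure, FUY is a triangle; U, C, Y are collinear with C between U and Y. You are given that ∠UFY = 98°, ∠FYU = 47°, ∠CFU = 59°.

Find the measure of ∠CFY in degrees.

1. ∠FUY = 35°  [△FUY]
2. ∠CYF = 47°  [C on ray YU]
3. ∠CUF = 35°  [C on ray UY]
4. ∠FCU = 86°  [△FUC]
5. ∠FCY = 94°  [linear pair at C on UY]
6. ∠CFY = 39°  [△FCY]

∠CFY = 39°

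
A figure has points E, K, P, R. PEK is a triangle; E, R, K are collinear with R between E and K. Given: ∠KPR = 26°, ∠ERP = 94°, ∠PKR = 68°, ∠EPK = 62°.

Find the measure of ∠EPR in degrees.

∠EPR = 36°

1. ∠EKP = 68°  [R on ray KE]
2. ∠KEP = 50°  [△PEK]
3. ∠PER = 50°  [R on ray EK]
4. ∠EPR = 36°  [△PER]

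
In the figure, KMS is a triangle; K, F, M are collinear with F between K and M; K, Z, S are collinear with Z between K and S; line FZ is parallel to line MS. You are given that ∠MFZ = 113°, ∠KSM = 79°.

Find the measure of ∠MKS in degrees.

∠MKS = 34°

1. ∠KFZ = 67°  [linear pair at F on KM]
2. ∠FZK = 79°  [FZ∥MS, corresponding at Z]
3. ∠FKZ = 34°  [△KFZ]
4. ∠MKS = 34°  [F on KM, Z on KS]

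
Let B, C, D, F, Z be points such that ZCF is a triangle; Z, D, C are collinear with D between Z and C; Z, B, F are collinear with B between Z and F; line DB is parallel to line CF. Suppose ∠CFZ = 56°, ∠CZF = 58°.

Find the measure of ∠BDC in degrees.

∠BDC = 114°

1. ∠FCZ = 66°  [△ZCF]
2. ∠BDZ = 66°  [DB∥CF, corresponding at D]
3. ∠BDC = 114°  [linear pair at D on ZC]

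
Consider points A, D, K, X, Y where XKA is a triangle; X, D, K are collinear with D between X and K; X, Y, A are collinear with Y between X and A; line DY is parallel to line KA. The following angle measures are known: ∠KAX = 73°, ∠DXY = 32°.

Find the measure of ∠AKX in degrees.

1. ∠DYX = 73°  [DY∥KA, corresponding at Y]
2. ∠XDY = 75°  [△XDY]
3. ∠AKX = 75°  [DY∥KA, corresponding at D]

∠AKX = 75°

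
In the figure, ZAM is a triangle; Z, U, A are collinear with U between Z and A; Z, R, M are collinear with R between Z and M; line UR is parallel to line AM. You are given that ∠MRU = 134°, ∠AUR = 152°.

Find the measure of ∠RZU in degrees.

1. ∠URZ = 46°  [linear pair at R on ZM]
2. ∠RUZ = 28°  [linear pair at U on ZA]
3. ∠RZU = 106°  [△ZUR]

∠RZU = 106°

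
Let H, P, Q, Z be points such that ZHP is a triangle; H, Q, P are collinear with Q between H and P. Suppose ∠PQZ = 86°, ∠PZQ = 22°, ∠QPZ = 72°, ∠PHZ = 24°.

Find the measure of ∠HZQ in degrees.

1. ∠HQZ = 94°  [linear pair at Q on HP]
2. ∠QHZ = 24°  [Q on ray HP]
3. ∠HZQ = 62°  [△ZHQ]

∠HZQ = 62°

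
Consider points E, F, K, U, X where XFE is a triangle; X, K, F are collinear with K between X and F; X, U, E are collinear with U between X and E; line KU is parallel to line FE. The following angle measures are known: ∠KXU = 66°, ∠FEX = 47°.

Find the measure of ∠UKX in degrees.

1. ∠EXF = 66°  [K on XF, U on XE]
2. ∠EFX = 67°  [△XFE]
3. ∠UKX = 67°  [KU∥FE, corresponding at K]

∠UKX = 67°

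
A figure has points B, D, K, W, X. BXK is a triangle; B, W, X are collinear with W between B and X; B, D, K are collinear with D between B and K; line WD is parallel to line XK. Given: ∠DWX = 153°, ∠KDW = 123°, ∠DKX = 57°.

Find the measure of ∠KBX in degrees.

∠KBX = 96°

1. ∠BWD = 27°  [linear pair at W on BX]
2. ∠BKX = 57°  [D on ray KB]
3. ∠BXK = 27°  [WD∥XK, corresponding at W]
4. ∠KBX = 96°  [△BXK]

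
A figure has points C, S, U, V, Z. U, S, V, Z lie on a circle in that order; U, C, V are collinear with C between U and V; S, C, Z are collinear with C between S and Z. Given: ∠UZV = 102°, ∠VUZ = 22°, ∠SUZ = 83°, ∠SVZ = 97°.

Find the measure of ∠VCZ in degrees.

1. ∠UVZ = 56°  [△UVZ]
2. ∠VSZ = 22°  [same arc VZ]
3. ∠SZV = 61°  [△SVZ]
4. ∠VCZ = 63°  [△VCZ]

∠VCZ = 63°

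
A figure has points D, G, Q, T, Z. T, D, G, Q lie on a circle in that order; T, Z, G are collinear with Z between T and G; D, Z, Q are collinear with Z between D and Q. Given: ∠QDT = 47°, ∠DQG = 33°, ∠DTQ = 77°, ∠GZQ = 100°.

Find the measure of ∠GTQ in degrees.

1. ∠DQT = 56°  [△TDQ]
2. ∠QZT = 80°  [linear pair at Z on TG]
3. ∠GTQ = 44°  [△TZQ]

∠GTQ = 44°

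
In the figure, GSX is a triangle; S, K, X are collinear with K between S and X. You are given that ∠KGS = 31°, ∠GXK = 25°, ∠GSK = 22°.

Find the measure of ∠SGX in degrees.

1. ∠GXS = 25°  [K on ray XS]
2. ∠GSX = 22°  [K on ray SX]
3. ∠SGX = 133°  [△GSX]

∠SGX = 133°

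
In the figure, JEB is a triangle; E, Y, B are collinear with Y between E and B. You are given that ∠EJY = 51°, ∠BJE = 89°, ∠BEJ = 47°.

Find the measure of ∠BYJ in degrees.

1. ∠JEY = 47°  [Y on ray EB]
2. ∠EYJ = 82°  [△JEY]
3. ∠BYJ = 98°  [linear pair at Y on EB]

∠BYJ = 98°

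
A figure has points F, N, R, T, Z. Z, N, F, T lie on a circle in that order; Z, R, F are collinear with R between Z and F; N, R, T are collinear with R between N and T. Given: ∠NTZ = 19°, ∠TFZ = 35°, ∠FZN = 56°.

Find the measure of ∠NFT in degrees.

∠NFT = 54°

1. ∠TNZ = 35°  [same arc ZT]
2. ∠NZT = 126°  [△ZNT]
3. ∠NFT = 54°  [cyclic ZNFT, opposite ∠Z+∠F]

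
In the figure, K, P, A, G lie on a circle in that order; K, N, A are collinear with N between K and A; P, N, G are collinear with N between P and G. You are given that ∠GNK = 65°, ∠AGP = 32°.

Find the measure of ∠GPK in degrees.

∠GPK = 33°

1. ∠ANP = 65°  [vertical angles at N]
2. ∠AKP = 32°  [same arc PA]
3. ∠KNP = 115°  [linear pair at N on KA]
4. ∠GPK = 33°  [△KNP]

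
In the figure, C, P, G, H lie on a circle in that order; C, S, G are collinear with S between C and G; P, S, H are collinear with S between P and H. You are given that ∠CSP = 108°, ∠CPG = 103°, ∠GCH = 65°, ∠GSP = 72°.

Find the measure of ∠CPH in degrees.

1. ∠CHG = 77°  [cyclic CPGH, opposite ∠P+∠H]
2. ∠CGH = 38°  [△CGH]
3. ∠CPH = 38°  [same arc CH]

∠CPH = 38°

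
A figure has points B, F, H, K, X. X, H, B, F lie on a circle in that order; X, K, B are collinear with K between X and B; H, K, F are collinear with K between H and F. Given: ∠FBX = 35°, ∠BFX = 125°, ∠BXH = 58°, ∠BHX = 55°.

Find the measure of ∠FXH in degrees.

∠FXH = 78°

1. ∠BXF = 20°  [△XBF]
2. ∠BFH = 58°  [same arc HB]
3. ∠BHF = 20°  [same arc BF]
4. ∠FBH = 102°  [△HBF]
5. ∠FXH = 78°  [cyclic XHBF, opposite ∠X+∠B]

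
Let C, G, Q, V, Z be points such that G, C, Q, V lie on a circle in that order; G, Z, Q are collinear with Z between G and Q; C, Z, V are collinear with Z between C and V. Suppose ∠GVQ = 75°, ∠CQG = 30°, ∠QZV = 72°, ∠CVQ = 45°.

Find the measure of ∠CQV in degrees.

1. ∠CVG = 30°  [same arc GC]
2. ∠GZV = 108°  [linear pair at Z on GQ]
3. ∠QGV = 42°  [△GZV]
4. ∠QCV = 42°  [same arc QV]
5. ∠CQV = 93°  [△CQV]

∠CQV = 93°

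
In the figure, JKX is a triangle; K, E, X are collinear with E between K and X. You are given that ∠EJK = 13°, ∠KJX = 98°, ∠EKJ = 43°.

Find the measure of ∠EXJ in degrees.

1. ∠JKX = 43°  [E on ray KX]
2. ∠JXK = 39°  [△JKX]
3. ∠EXJ = 39°  [E on ray XK]

∠EXJ = 39°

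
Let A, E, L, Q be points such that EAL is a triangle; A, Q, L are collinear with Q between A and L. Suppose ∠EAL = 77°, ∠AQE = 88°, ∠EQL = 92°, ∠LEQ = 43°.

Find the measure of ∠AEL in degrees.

1. ∠ELQ = 45°  [△EQL]
2. ∠ALE = 45°  [Q on ray LA]
3. ∠AEL = 58°  [△EAL]

∠AEL = 58°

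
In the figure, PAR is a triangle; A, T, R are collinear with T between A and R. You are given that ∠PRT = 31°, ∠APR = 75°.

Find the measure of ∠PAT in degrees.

∠PAT = 74°

1. ∠ARP = 31°  [T on ray RA]
2. ∠PAR = 74°  [△PAR]
3. ∠PAT = 74°  [T on ray AR]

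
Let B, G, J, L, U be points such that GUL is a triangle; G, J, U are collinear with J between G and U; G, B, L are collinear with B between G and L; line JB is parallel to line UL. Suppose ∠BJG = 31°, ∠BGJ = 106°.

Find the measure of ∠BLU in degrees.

1. ∠GBJ = 43°  [△GJB]
2. ∠JBL = 137°  [linear pair at B on GL]
3. ∠BLU = 43°  [JB∥UL, co-interior at L–B]

∠BLU = 43°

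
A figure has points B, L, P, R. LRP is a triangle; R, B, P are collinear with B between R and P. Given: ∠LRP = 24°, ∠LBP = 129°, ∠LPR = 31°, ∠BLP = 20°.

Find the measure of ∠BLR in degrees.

∠BLR = 105°

1. ∠BRL = 24°  [B on ray RP]
2. ∠LBR = 51°  [linear pair at B on RP]
3. ∠BLR = 105°  [△LRB]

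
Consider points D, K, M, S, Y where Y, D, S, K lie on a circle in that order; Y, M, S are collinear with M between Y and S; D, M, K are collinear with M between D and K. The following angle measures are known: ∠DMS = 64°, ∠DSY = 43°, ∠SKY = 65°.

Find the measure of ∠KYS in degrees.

∠KYS = 73°

1. ∠KMY = 64°  [vertical angles at M]
2. ∠DKY = 43°  [same arc YD]
3. ∠KYS = 73°  [△YMK]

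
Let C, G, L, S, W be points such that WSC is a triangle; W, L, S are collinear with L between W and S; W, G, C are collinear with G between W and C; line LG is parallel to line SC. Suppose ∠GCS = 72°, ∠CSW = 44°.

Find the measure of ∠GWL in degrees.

∠GWL = 64°

1. ∠SCW = 72°  [G on ray CW]
2. ∠CWS = 64°  [△WSC]
3. ∠GWL = 64°  [L on WS, G on WC]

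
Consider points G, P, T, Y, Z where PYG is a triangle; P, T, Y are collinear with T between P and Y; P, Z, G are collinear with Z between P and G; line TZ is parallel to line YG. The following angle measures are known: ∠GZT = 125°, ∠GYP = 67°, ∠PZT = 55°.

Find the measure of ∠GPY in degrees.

1. ∠PTZ = 67°  [TZ∥YG, corresponding at T]
2. ∠TPZ = 58°  [△PTZ]
3. ∠GPY = 58°  [T on PY, Z on PG]

∠GPY = 58°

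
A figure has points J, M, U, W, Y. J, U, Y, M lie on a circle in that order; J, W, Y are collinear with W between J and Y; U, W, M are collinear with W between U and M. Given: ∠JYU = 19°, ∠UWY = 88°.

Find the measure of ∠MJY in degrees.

1. ∠JMU = 19°  [same arc JU]
2. ∠JWM = 88°  [vertical angles at W]
3. ∠MJY = 73°  [△JWM]

∠MJY = 73°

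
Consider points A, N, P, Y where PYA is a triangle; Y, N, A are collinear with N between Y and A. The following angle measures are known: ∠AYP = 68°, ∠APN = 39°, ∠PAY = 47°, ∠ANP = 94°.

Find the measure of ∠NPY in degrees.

∠NPY = 26°

1. ∠NYP = 68°  [N on ray YA]
2. ∠PNY = 86°  [linear pair at N on YA]
3. ∠NPY = 26°  [△PYN]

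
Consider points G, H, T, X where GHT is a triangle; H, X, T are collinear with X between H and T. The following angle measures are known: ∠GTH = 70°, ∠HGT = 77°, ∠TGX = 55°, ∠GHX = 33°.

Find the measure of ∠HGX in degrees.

∠HGX = 22°

1. ∠GTX = 70°  [X on ray TH]
2. ∠GXT = 55°  [△GXT]
3. ∠GXH = 125°  [linear pair at X on HT]
4. ∠HGX = 22°  [△GHX]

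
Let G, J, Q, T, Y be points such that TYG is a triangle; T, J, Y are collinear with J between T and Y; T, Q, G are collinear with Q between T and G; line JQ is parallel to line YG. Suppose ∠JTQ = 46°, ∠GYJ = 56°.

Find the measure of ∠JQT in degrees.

∠JQT = 78°

1. ∠GTY = 46°  [J on TY, Q on TG]
2. ∠GYT = 56°  [J on ray YT]
3. ∠TGY = 78°  [△TYG]
4. ∠JQT = 78°  [JQ∥YG, corresponding at Q]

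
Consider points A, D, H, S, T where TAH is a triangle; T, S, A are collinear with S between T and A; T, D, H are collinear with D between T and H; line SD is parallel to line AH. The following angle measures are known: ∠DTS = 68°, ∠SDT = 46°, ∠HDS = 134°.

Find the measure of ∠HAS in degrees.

1. ∠DST = 66°  [△TSD]
2. ∠ASD = 114°  [linear pair at S on TA]
3. ∠HAS = 66°  [SD∥AH, co-interior at A–S]

∠HAS = 66°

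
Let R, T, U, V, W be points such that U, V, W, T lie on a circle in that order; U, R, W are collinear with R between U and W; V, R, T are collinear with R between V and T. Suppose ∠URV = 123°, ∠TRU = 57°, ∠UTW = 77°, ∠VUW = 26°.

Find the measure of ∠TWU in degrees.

∠TWU = 31°

1. ∠TRW = 123°  [vertical angles at R]
2. ∠VTW = 26°  [same arc VW]
3. ∠TWU = 31°  [△WRT]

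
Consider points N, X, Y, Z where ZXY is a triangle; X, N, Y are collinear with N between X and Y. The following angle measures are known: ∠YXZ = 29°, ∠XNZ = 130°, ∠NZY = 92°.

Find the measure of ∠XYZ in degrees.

1. ∠YNZ = 50°  [linear pair at N on XY]
2. ∠NYZ = 38°  [△ZNY]
3. ∠XYZ = 38°  [N on ray YX]

∠XYZ = 38°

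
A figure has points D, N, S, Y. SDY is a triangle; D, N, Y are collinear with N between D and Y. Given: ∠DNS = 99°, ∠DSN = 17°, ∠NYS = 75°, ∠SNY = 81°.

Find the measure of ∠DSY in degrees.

1. ∠NDS = 64°  [△SDN]
2. ∠DYS = 75°  [N on ray YD]
3. ∠SDY = 64°  [N on ray DY]
4. ∠DSY = 41°  [△SDY]

∠DSY = 41°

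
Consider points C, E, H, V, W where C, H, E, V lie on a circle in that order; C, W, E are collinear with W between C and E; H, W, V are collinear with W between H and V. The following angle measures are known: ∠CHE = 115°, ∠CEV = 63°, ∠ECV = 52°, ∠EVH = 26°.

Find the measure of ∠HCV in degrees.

1. ∠EHV = 52°  [same arc EV]
2. ∠HEV = 102°  [△HEV]
3. ∠HCV = 78°  [cyclic CHEV, opposite ∠C+∠E]

∠HCV = 78°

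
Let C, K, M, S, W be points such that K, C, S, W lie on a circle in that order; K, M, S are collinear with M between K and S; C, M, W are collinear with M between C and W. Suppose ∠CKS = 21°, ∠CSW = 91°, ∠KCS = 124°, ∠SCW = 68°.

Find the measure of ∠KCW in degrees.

∠KCW = 56°

1. ∠CSK = 35°  [△KCS]
2. ∠CKW = 89°  [cyclic KCSW, opposite ∠K+∠S]
3. ∠CWK = 35°  [same arc KC]
4. ∠KCW = 56°  [△KCW]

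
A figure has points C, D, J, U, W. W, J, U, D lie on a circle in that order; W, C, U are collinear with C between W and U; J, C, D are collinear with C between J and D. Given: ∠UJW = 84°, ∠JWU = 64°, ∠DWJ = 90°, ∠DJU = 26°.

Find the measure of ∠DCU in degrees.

1. ∠UDW = 96°  [cyclic WJUD, opposite ∠J+∠D]
2. ∠JDU = 64°  [same arc JU]
3. ∠DWU = 26°  [same arc UD]
4. ∠DUW = 58°  [△WUD]
5. ∠DCU = 58°  [△UCD]

∠DCU = 58°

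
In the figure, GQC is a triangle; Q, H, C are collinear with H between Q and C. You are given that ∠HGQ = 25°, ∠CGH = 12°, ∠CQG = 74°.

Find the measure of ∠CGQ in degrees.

∠CGQ = 37°

1. ∠GQH = 74°  [H on ray QC]
2. ∠GHQ = 81°  [△GQH]
3. ∠CHG = 99°  [linear pair at H on QC]
4. ∠GCH = 69°  [△GHC]
5. ∠GCQ = 69°  [H on ray CQ]
6. ∠CGQ = 37°  [△GQC]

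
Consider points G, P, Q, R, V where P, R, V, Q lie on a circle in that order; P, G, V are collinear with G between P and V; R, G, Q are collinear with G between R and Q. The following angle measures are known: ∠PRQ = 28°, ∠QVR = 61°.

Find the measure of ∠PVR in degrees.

1. ∠QPR = 119°  [cyclic PRVQ, opposite ∠P+∠V]
2. ∠PQR = 33°  [△PRQ]
3. ∠PVR = 33°  [same arc PR]

∠PVR = 33°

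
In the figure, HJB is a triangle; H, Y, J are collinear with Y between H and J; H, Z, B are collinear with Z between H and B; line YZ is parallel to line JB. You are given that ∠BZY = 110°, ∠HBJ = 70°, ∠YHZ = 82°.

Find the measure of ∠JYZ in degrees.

∠JYZ = 152°

1. ∠HZY = 70°  [linear pair at Z on HB]
2. ∠HYZ = 28°  [△HYZ]
3. ∠JYZ = 152°  [linear pair at Y on HJ]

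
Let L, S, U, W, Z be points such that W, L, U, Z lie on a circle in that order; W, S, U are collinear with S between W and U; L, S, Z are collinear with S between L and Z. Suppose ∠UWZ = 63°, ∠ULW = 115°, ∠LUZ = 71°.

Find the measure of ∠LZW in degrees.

1. ∠UZW = 65°  [cyclic WLUZ, opposite ∠L+∠Z]
2. ∠LWZ = 109°  [cyclic WLUZ, opposite ∠W+∠U]
3. ∠WUZ = 52°  [△WUZ]
4. ∠WLZ = 52°  [same arc WZ]
5. ∠LZW = 19°  [△WLZ]

∠LZW = 19°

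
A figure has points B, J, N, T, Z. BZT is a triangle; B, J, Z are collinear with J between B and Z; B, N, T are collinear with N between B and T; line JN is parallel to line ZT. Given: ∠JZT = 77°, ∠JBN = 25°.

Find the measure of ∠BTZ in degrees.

1. ∠BZT = 77°  [J on ray ZB]
2. ∠TBZ = 25°  [J on BZ, N on BT]
3. ∠BTZ = 78°  [△BZT]

∠BTZ = 78°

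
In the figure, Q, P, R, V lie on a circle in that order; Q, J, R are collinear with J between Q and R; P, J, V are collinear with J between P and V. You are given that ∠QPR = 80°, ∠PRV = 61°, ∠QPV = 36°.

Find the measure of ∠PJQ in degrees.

∠PJQ = 69°

1. ∠PQV = 119°  [cyclic QPRV, opposite ∠Q+∠R]
2. ∠PVQ = 25°  [△QPV]
3. ∠PRQ = 25°  [same arc QP]
4. ∠PQR = 75°  [△QPR]
5. ∠PJQ = 69°  [△QJP]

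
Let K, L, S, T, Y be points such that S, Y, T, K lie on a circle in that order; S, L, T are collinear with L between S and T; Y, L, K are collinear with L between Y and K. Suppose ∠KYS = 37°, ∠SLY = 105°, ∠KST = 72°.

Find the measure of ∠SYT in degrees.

1. ∠KTS = 37°  [same arc SK]
2. ∠SKT = 71°  [△STK]
3. ∠SYT = 109°  [cyclic SYTK, opposite ∠Y+∠K]

∠SYT = 109°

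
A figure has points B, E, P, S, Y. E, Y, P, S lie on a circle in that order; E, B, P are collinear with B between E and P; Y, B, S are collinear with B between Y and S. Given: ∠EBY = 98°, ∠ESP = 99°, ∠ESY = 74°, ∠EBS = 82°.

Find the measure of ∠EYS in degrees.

∠EYS = 57°

1. ∠EYP = 81°  [cyclic EYPS, opposite ∠Y+∠S]
2. ∠EPY = 74°  [same arc EY]
3. ∠PEY = 25°  [△EYP]
4. ∠EYS = 57°  [△EBY]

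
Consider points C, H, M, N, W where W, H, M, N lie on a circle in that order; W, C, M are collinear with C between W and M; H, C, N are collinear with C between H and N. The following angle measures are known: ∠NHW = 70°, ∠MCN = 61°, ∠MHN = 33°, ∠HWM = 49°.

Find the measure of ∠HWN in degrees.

∠HWN = 82°

1. ∠NMW = 70°  [same arc WN]
2. ∠HNM = 49°  [△MCN]
3. ∠HMN = 98°  [△HMN]
4. ∠HWN = 82°  [cyclic WHMN, opposite ∠W+∠M]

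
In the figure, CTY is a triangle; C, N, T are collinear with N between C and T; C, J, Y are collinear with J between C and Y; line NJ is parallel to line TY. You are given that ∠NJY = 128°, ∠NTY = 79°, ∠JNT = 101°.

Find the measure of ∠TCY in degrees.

1. ∠CJN = 52°  [linear pair at J on CY]
2. ∠CTY = 79°  [N on ray TC]
3. ∠CYT = 52°  [NJ∥TY, corresponding at J]
4. ∠TCY = 49°  [△CTY]

∠TCY = 49°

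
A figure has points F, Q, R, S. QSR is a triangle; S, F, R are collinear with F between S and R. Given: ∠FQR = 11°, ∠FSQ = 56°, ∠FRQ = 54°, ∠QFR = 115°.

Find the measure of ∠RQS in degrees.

∠RQS = 70°

1. ∠QSR = 56°  [F on ray SR]
2. ∠QRS = 54°  [F on ray RS]
3. ∠RQS = 70°  [△QSR]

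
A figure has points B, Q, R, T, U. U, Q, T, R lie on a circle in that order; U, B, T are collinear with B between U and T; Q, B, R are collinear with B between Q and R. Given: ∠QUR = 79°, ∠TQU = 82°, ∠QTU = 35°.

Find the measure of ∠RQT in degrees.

∠RQT = 16°

1. ∠QTR = 101°  [cyclic UQTR, opposite ∠U+∠T]
2. ∠QUT = 63°  [△UQT]
3. ∠QRT = 63°  [same arc QT]
4. ∠RQT = 16°  [△QTR]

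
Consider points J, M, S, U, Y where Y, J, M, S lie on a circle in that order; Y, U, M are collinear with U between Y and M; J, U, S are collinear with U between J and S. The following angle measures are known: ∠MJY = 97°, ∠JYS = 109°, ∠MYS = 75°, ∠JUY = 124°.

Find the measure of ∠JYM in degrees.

∠JYM = 34°

1. ∠JMS = 71°  [cyclic YJMS, opposite ∠Y+∠M]
2. ∠MJS = 75°  [same arc MS]
3. ∠JSM = 34°  [△JMS]
4. ∠JYM = 34°  [same arc JM]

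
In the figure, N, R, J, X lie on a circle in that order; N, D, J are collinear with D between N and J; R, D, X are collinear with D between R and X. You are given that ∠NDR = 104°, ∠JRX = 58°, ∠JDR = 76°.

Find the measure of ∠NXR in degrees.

∠NXR = 46°

1. ∠JNX = 58°  [same arc JX]
2. ∠NDX = 76°  [vertical angles at D]
3. ∠NXR = 46°  [△NDX]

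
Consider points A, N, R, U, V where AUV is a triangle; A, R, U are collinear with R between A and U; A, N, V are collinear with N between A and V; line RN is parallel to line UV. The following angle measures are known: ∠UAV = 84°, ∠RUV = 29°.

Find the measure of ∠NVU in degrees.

∠NVU = 67°

1. ∠AUV = 29°  [R on ray UA]
2. ∠AVU = 67°  [△AUV]
3. ∠NVU = 67°  [N on ray VA]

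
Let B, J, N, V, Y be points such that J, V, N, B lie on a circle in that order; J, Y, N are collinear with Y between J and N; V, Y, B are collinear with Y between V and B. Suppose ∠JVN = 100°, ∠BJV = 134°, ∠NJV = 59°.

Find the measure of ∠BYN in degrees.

∠BYN = 96°

1. ∠JNV = 21°  [△JVN]
2. ∠NBV = 59°  [same arc VN]
3. ∠JBV = 21°  [same arc JV]
4. ∠BVJ = 25°  [△JVB]
5. ∠BNJ = 25°  [same arc JB]
6. ∠BYN = 96°  [△NYB]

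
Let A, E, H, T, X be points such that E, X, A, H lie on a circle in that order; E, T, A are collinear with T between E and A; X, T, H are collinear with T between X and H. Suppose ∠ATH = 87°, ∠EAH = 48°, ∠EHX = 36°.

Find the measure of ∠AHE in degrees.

1. ∠ETH = 93°  [linear pair at T on EA]
2. ∠AEH = 51°  [△ETH]
3. ∠AHE = 81°  [△EAH]

∠AHE = 81°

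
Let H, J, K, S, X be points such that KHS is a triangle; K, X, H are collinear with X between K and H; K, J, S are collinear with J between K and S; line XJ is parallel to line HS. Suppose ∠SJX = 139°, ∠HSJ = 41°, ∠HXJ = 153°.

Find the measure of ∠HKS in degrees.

1. ∠KJX = 41°  [linear pair at J on KS]
2. ∠JXK = 27°  [linear pair at X on KH]
3. ∠JKX = 112°  [△KXJ]
4. ∠HKS = 112°  [X on KH, J on KS]

∠HKS = 112°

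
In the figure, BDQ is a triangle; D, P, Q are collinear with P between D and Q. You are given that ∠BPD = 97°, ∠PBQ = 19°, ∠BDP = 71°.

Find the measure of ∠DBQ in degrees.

1. ∠BPQ = 83°  [linear pair at P on DQ]
2. ∠BQP = 78°  [△BPQ]
3. ∠BDQ = 71°  [P on ray DQ]
4. ∠BQD = 78°  [P on ray QD]
5. ∠DBQ = 31°  [△BDQ]

∠DBQ = 31°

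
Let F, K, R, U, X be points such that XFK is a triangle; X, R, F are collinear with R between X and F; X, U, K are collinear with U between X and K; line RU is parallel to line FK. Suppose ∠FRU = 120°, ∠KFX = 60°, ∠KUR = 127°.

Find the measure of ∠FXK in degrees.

∠FXK = 67°

1. ∠URX = 60°  [linear pair at R on XF]
2. ∠RUX = 53°  [linear pair at U on XK]
3. ∠RXU = 67°  [△XRU]
4. ∠FXK = 67°  [R on XF, U on XK]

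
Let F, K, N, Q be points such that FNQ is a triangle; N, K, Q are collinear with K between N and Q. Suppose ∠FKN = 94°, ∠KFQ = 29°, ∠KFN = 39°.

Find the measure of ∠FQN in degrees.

1. ∠FKQ = 86°  [linear pair at K on NQ]
2. ∠FQK = 65°  [△FKQ]
3. ∠FQN = 65°  [K on ray QN]

∠FQN = 65°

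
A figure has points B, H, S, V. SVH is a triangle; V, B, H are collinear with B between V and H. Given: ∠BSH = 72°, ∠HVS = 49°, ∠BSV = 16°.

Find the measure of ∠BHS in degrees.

1. ∠BVS = 49°  [B on ray VH]
2. ∠SBV = 115°  [△SVB]
3. ∠HBS = 65°  [linear pair at B on VH]
4. ∠BHS = 43°  [△SBH]

∠BHS = 43°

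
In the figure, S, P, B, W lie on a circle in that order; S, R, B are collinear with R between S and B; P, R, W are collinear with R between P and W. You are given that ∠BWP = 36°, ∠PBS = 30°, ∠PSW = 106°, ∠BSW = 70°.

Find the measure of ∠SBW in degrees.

1. ∠PWS = 30°  [same arc SP]
2. ∠SPW = 44°  [△SPW]
3. ∠SBW = 44°  [same arc SW]

∠SBW = 44°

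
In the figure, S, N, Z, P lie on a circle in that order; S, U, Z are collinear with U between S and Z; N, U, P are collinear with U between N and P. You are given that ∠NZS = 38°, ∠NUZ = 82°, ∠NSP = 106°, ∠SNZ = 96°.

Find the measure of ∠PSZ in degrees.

∠PSZ = 60°

1. ∠NPS = 38°  [same arc SN]
2. ∠PUS = 82°  [vertical angles at U]
3. ∠PSZ = 60°  [△SUP]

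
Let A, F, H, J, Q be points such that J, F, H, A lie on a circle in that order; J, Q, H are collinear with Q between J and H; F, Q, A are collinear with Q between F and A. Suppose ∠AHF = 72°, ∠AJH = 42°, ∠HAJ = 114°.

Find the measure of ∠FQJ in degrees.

∠FQJ = 90°

1. ∠AFH = 42°  [same arc HA]
2. ∠AHJ = 24°  [△JHA]
3. ∠FAH = 66°  [△FHA]
4. ∠AFJ = 24°  [same arc JA]
5. ∠FJH = 66°  [same arc FH]
6. ∠FQJ = 90°  [△JQF]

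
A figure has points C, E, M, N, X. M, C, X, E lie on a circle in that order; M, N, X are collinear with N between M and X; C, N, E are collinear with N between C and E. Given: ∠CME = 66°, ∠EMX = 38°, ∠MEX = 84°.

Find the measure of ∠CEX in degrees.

1. ∠CXE = 114°  [cyclic MCXE, opposite ∠M+∠X]
2. ∠ECX = 38°  [same arc XE]
3. ∠CEX = 28°  [△CXE]

∠CEX = 28°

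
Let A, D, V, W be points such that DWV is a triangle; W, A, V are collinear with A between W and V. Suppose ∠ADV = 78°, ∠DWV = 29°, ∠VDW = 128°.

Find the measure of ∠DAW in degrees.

∠DAW = 101°

1. ∠DVW = 23°  [△DWV]
2. ∠AVD = 23°  [A on ray VW]
3. ∠DAV = 79°  [△DAV]
4. ∠DAW = 101°  [linear pair at A on WV]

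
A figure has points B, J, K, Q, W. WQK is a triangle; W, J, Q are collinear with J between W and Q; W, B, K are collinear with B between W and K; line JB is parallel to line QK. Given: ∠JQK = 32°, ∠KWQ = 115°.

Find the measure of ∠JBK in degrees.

1. ∠KQW = 32°  [J on ray QW]
2. ∠QKW = 33°  [△WQK]
3. ∠JBW = 33°  [JB∥QK, corresponding at B]
4. ∠JBK = 147°  [linear pair at B on WK]

∠JBK = 147°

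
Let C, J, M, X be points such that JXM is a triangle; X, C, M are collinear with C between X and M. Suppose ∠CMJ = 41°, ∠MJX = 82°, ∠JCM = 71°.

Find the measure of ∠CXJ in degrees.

∠CXJ = 57°

1. ∠JMX = 41°  [C on ray MX]
2. ∠JXM = 57°  [△JXM]
3. ∠CXJ = 57°  [C on ray XM]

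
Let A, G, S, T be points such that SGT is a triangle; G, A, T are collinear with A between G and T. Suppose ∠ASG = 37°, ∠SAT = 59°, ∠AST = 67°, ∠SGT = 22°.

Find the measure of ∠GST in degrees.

1. ∠ATS = 54°  [△SAT]
2. ∠GTS = 54°  [A on ray TG]
3. ∠GST = 104°  [△SGT]

∠GST = 104°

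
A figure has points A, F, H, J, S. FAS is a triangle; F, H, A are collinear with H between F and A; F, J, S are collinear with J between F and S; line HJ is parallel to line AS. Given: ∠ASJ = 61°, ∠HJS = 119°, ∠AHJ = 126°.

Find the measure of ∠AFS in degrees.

1. ∠FJH = 61°  [linear pair at J on FS]
2. ∠FHJ = 54°  [linear pair at H on FA]
3. ∠HFJ = 65°  [△FHJ]
4. ∠AFS = 65°  [H on FA, J on FS]

∠AFS = 65°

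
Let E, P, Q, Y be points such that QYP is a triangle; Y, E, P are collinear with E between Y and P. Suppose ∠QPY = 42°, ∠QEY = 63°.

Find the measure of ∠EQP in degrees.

∠EQP = 21°

1. ∠EPQ = 42°  [E on ray PY]
2. ∠PEQ = 117°  [linear pair at E on YP]
3. ∠EQP = 21°  [△QEP]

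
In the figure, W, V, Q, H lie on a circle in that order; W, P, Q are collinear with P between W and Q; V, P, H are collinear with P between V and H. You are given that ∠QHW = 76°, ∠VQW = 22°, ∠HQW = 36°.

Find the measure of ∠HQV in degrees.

1. ∠QVW = 104°  [cyclic WVQH, opposite ∠V+∠H]
2. ∠HWQ = 68°  [△WQH]
3. ∠QWV = 54°  [△WVQ]
4. ∠HVQ = 68°  [same arc QH]
5. ∠QHV = 54°  [same arc VQ]
6. ∠HQV = 58°  [△VQH]

∠HQV = 58°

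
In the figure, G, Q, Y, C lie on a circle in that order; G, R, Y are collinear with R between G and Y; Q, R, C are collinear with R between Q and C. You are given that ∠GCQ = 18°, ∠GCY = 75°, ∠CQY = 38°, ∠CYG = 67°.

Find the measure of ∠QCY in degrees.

∠QCY = 57°

1. ∠GYQ = 18°  [same arc GQ]
2. ∠GQY = 105°  [cyclic GQYC, opposite ∠Q+∠C]
3. ∠QGY = 57°  [△GQY]
4. ∠QCY = 57°  [same arc QY]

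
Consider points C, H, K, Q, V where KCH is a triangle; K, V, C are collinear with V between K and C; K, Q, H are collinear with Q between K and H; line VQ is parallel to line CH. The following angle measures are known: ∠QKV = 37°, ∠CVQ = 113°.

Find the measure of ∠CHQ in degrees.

∠CHQ = 76°

1. ∠KVQ = 67°  [linear pair at V on KC]
2. ∠KQV = 76°  [△KVQ]
3. ∠HQV = 104°  [linear pair at Q on KH]
4. ∠CHQ = 76°  [VQ∥CH, co-interior at H–Q]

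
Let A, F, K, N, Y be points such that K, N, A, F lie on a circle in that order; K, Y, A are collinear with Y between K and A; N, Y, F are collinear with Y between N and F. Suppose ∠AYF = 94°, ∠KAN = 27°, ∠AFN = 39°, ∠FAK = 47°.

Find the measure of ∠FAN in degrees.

∠FAN = 74°

1. ∠KFN = 27°  [same arc KN]
2. ∠FNK = 47°  [same arc KF]
3. ∠FKN = 106°  [△KNF]
4. ∠FAN = 74°  [cyclic KNAF, opposite ∠K+∠A]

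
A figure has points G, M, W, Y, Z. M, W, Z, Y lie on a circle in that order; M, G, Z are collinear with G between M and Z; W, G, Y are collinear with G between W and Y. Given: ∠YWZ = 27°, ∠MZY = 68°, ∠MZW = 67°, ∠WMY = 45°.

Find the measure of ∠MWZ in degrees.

1. ∠YMZ = 27°  [same arc ZY]
2. ∠MYZ = 85°  [△MZY]
3. ∠MWZ = 95°  [cyclic MWZY, opposite ∠W+∠Y]

∠MWZ = 95°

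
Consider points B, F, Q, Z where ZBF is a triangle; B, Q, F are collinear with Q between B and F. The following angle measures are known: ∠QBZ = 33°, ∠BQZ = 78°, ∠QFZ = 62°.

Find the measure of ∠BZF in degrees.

1. ∠FBZ = 33°  [Q on ray BF]
2. ∠BFZ = 62°  [Q on ray FB]
3. ∠BZF = 85°  [△ZBF]

∠BZF = 85°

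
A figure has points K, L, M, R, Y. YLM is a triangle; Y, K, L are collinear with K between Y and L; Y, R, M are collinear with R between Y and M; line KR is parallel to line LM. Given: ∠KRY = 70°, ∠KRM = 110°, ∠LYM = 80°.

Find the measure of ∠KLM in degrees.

∠KLM = 30°

1. ∠LMY = 70°  [KR∥LM, corresponding at R]
2. ∠MLY = 30°  [△YLM]
3. ∠KLM = 30°  [K on ray LY]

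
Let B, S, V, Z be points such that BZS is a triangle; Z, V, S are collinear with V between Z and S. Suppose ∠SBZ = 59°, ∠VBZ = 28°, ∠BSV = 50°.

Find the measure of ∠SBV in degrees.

∠SBV = 31°

1. ∠BSZ = 50°  [V on ray SZ]
2. ∠BZS = 71°  [△BZS]
3. ∠BZV = 71°  [V on ray ZS]
4. ∠BVZ = 81°  [△BZV]
5. ∠BVS = 99°  [linear pair at V on ZS]
6. ∠SBV = 31°  [△BVS]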